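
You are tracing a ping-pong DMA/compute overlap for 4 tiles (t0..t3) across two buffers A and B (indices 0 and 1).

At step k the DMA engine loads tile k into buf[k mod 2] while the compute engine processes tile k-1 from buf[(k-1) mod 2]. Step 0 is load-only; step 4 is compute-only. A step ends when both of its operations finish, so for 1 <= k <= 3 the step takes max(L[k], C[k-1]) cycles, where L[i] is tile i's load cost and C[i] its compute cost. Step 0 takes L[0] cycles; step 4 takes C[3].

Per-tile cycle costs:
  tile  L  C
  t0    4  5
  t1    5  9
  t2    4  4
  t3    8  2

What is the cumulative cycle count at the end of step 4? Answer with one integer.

k=0 load=t0/4c comp=- wait=4 total=4
k=1 load=t1/5c comp=t0/5c wait=5 total=9
k=2 load=t2/4c comp=t1/9c wait=9 total=18
k=3 load=t3/8c comp=t2/4c wait=8 total=26
k=4 load=- comp=t3/2c wait=2 total=28

end_cycle[4] = 28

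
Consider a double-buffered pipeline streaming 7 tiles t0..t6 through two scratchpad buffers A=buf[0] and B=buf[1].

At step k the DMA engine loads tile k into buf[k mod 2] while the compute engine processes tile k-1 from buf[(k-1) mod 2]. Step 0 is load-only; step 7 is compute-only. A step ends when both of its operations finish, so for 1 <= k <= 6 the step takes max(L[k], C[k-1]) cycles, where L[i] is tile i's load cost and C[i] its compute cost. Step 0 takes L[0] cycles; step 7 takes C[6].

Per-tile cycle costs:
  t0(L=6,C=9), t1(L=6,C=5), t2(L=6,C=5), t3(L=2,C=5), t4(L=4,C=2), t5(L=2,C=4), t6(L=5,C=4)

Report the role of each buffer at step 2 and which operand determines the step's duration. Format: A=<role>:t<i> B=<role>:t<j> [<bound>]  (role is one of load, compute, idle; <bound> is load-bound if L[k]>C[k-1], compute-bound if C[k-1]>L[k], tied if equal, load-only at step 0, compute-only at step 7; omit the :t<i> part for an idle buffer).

step 2: A=load:t2 B=compute:t1 [load-bound]

[0] DMA t0→A (6c) ∥ CU idle ⇒ 6c, clock 6
[1] DMA t1→B (6c) ∥ CU A:t0 (9c) ⇒ 9c, clock 15
[2] DMA t2→A (6c) ∥ CU B:t1 (5c) ⇒ 6c, clock 21
[3] DMA t3→B (2c) ∥ CU A:t2 (5c) ⇒ 5c, clock 26
[4] DMA t4→A (4c) ∥ CU B:t3 (5c) ⇒ 5c, clock 31
[5] DMA t5→B (2c) ∥ CU A:t4 (2c) ⇒ 2c, clock 33
[6] DMA t6→A (5c) ∥ CU B:t5 (4c) ⇒ 5c, clock 38
[7] DMA idle ∥ CU A:t6 (4c) ⇒ 4c, clock 42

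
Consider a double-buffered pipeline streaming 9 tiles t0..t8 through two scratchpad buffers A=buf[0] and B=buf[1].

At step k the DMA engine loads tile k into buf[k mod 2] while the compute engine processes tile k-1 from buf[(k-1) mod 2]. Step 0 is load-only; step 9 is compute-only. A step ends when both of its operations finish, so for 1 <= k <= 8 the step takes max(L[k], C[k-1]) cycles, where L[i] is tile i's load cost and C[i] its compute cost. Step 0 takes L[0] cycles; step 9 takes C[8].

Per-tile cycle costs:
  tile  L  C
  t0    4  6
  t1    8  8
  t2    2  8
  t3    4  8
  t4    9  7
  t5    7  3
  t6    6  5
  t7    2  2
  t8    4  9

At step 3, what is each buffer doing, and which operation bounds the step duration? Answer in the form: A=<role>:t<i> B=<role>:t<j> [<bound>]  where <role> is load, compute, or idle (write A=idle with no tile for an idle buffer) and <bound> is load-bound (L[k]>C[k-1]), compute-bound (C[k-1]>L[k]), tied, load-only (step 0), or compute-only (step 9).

step 3: A=compute:t2 B=load:t3 [compute-bound]

step 0: L[0]=4 → dur=4, Σ=4 | A=load:t0 B=idle [load-only]
step 1: L[1]=8 C[0]=6 → dur=8, Σ=12 | A=compute:t0 B=load:t1 [load-bound]
step 2: L[2]=2 C[1]=8 → dur=8, Σ=20 | A=load:t2 B=compute:t1 [compute-bound]
step 3: L[3]=4 C[2]=8 → dur=8, Σ=28 | A=compute:t2 B=load:t3 [compute-bound]
step 4: L[4]=9 C[3]=8 → dur=9, Σ=37 | A=load:t4 B=compute:t3 [load-bound]
step 5: L[5]=7 C[4]=7 → dur=7, Σ=44 | A=compute:t4 B=load:t5 [tied]
step 6: L[6]=6 C[5]=3 → dur=6, Σ=50 | A=load:t6 B=compute:t5 [load-bound]
step 7: L[7]=2 C[6]=5 → dur=5, Σ=55 | A=compute:t6 B=load:t7 [compute-bound]
step 8: L[8]=4 C[7]=2 → dur=4, Σ=59 | A=load:t8 B=compute:t7 [load-bound]
step 9: C[8]=9 → dur=9, Σ=68 | A=compute:t8 B=idle [compute-only]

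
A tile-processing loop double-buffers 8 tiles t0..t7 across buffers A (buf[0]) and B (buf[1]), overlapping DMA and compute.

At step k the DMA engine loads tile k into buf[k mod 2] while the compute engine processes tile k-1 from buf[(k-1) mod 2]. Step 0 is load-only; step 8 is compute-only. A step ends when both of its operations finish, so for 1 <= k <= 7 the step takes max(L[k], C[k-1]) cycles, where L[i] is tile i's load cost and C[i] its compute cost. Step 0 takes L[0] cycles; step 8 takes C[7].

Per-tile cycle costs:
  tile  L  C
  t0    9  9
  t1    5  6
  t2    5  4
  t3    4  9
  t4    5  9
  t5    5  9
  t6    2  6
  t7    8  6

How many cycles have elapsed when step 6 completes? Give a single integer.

end_cycle[6] = 55

k=0 load=t0/9c comp=- wait=9 total=9
k=1 load=t1/5c comp=t0/9c wait=9 total=18
k=2 load=t2/5c comp=t1/6c wait=6 total=24
k=3 load=t3/4c comp=t2/4c wait=4 total=28
k=4 load=t4/5c comp=t3/9c wait=9 total=37
k=5 load=t5/5c comp=t4/9c wait=9 total=46
k=6 load=t6/2c comp=t5/9c wait=9 total=55
k=7 load=t7/8c comp=t6/6c wait=8 total=63
k=8 load=- comp=t7/6c wait=6 total=69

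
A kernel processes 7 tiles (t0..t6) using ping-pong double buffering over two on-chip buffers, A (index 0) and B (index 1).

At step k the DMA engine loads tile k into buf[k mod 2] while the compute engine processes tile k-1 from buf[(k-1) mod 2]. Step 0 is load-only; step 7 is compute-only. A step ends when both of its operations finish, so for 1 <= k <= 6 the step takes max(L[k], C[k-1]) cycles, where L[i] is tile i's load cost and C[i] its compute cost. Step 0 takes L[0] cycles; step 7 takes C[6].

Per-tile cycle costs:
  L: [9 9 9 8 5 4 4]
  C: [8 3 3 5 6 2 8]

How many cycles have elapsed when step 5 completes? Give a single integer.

end_cycle[5] = 46

[0] DMA t0→A (9c) ∥ CU idle ⇒ 9c, clock 9
[1] DMA t1→B (9c) ∥ CU A:t0 (8c) ⇒ 9c, clock 18
[2] DMA t2→A (9c) ∥ CU B:t1 (3c) ⇒ 9c, clock 27
[3] DMA t3→B (8c) ∥ CU A:t2 (3c) ⇒ 8c, clock 35
[4] DMA t4→A (5c) ∥ CU B:t3 (5c) ⇒ 5c, clock 40
[5] DMA t5→B (4c) ∥ CU A:t4 (6c) ⇒ 6c, clock 46
[6] DMA t6→A (4c) ∥ CU B:t5 (2c) ⇒ 4c, clock 50
[7] DMA idle ∥ CU A:t6 (8c) ⇒ 8c, clock 58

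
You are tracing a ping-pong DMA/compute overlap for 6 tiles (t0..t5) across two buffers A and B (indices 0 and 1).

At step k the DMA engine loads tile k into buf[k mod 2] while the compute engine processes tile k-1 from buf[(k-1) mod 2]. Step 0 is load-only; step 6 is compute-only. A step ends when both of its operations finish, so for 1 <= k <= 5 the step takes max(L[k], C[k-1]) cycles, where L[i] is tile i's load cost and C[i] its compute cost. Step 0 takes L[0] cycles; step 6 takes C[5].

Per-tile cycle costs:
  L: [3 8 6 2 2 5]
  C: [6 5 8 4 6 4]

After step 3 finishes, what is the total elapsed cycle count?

end_cycle[3] = 25

[0] DMA t0→A (3c) ∥ CU idle ⇒ 3c, clock 3
[1] DMA t1→B (8c) ∥ CU A:t0 (6c) ⇒ 8c, clock 11
[2] DMA t2→A (6c) ∥ CU B:t1 (5c) ⇒ 6c, clock 17
[3] DMA t3→B (2c) ∥ CU A:t2 (8c) ⇒ 8c, clock 25
[4] DMA t4→A (2c) ∥ CU B:t3 (4c) ⇒ 4c, clock 29
[5] DMA t5→B (5c) ∥ CU A:t4 (6c) ⇒ 6c, clock 35
[6] DMA idle ∥ CU B:t5 (4c) ⇒ 4c, clock 39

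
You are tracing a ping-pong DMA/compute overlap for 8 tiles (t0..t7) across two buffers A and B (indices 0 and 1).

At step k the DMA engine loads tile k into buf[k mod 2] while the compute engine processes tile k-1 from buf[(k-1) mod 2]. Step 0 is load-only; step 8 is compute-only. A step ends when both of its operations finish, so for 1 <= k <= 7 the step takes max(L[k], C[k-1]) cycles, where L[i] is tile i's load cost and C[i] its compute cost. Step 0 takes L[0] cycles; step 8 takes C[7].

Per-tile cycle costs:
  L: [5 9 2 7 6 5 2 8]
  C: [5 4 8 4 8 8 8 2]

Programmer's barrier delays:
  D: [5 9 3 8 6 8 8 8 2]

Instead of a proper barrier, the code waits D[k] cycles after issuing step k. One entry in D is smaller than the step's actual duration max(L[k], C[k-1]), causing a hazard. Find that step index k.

[0] required=L[0]=5=5 vs D=5 ok
[1] required=max(L[1]=9,C[0]=5)=9 vs D=9 ok
[2] required=max(L[2]=2,C[1]=4)=4 vs D=3 SHORT
[3] required=max(L[3]=7,C[2]=8)=8 vs D=8 ok
[4] required=max(L[4]=6,C[3]=4)=6 vs D=6 ok
[5] required=max(L[5]=5,C[4]=8)=8 vs D=8 ok
[6] required=max(L[6]=2,C[5]=8)=8 vs D=8 ok
[7] required=max(L[7]=8,C[6]=8)=8 vs D=8 ok
[8] required=C[7]=2=2 vs D=2 ok

hazard at step 2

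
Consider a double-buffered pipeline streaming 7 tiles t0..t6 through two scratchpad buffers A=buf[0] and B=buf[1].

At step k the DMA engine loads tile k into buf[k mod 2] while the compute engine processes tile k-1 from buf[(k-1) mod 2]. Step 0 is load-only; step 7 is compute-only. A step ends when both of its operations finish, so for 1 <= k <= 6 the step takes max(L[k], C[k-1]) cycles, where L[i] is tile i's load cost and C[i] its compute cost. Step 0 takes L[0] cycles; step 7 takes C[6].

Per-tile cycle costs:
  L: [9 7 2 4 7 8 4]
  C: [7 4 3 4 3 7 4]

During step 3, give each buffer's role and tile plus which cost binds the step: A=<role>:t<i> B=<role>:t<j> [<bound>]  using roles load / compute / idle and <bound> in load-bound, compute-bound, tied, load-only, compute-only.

step 3: A=compute:t2 B=load:t3 [load-bound]

step 0: L[0]=9 → dur=9, Σ=9 | A=load:t0 B=idle [load-only]
step 1: L[1]=7 C[0]=7 → dur=7, Σ=16 | A=compute:t0 B=load:t1 [tied]
step 2: L[2]=2 C[1]=4 → dur=4, Σ=20 | A=load:t2 B=compute:t1 [compute-bound]
step 3: L[3]=4 C[2]=3 → dur=4, Σ=24 | A=compute:t2 B=load:t3 [load-bound]
step 4: L[4]=7 C[3]=4 → dur=7, Σ=31 | A=load:t4 B=compute:t3 [load-bound]
step 5: L[5]=8 C[4]=3 → dur=8, Σ=39 | A=compute:t4 B=load:t5 [load-bound]
step 6: L[6]=4 C[5]=7 → dur=7, Σ=46 | A=load:t6 B=compute:t5 [compute-bound]
step 7: C[6]=4 → dur=4, Σ=50 | A=compute:t6 B=idle [compute-only]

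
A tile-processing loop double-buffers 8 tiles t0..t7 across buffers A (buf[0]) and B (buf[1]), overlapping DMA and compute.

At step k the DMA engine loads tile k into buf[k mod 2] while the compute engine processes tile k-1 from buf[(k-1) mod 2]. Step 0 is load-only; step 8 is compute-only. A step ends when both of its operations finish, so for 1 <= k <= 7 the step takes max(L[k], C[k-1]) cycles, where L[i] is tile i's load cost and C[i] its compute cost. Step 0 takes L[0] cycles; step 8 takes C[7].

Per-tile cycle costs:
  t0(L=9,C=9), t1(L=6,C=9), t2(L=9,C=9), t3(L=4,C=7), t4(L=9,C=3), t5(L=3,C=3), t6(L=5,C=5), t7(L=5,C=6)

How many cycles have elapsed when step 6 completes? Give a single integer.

end_cycle[6] = 53

step 0: L[0]=9 → dur=9, Σ=9 | A=load:t0 B=idle [load-only]
step 1: L[1]=6 C[0]=9 → dur=9, Σ=18 | A=compute:t0 B=load:t1 [compute-bound]
step 2: L[2]=9 C[1]=9 → dur=9, Σ=27 | A=load:t2 B=compute:t1 [tied]
step 3: L[3]=4 C[2]=9 → dur=9, Σ=36 | A=compute:t2 B=load:t3 [compute-bound]
step 4: L[4]=9 C[3]=7 → dur=9, Σ=45 | A=load:t4 B=compute:t3 [load-bound]
step 5: L[5]=3 C[4]=3 → dur=3, Σ=48 | A=compute:t4 B=load:t5 [tied]
step 6: L[6]=5 C[5]=3 → dur=5, Σ=53 | A=load:t6 B=compute:t5 [load-bound]
step 7: L[7]=5 C[6]=5 → dur=5, Σ=58 | A=compute:t6 B=load:t7 [tied]
step 8: C[7]=6 → dur=6, Σ=64 | A=idle B=compute:t7 [compute-only]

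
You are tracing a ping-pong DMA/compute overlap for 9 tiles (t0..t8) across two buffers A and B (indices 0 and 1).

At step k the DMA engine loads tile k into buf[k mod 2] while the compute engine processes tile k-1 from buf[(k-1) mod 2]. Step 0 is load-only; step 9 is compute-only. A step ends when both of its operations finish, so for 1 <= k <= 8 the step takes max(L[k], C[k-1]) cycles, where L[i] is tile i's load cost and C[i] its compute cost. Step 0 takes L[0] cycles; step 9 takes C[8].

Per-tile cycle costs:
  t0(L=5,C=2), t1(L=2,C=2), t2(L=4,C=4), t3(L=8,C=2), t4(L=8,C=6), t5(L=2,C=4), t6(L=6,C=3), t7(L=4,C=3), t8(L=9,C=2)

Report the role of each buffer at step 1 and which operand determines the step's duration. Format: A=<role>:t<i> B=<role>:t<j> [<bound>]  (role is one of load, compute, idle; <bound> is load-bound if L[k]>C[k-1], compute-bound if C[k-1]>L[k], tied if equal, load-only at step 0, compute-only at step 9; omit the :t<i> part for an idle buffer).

step 1: A=compute:t0 B=load:t1 [tied]

[0] DMA t0→A (5c) ∥ CU idle ⇒ 5c, clock 5
[1] DMA t1→B (2c) ∥ CU A:t0 (2c) ⇒ 2c, clock 7
[2] DMA t2→A (4c) ∥ CU B:t1 (2c) ⇒ 4c, clock 11
[3] DMA t3→B (8c) ∥ CU A:t2 (4c) ⇒ 8c, clock 19
[4] DMA t4→A (8c) ∥ CU B:t3 (2c) ⇒ 8c, clock 27
[5] DMA t5→B (2c) ∥ CU A:t4 (6c) ⇒ 6c, clock 33
[6] DMA t6→A (6c) ∥ CU B:t5 (4c) ⇒ 6c, clock 39
[7] DMA t7→B (4c) ∥ CU A:t6 (3c) ⇒ 4c, clock 43
[8] DMA t8→A (9c) ∥ CU B:t7 (3c) ⇒ 9c, clock 52
[9] DMA idle ∥ CU A:t8 (2c) ⇒ 2c, clock 54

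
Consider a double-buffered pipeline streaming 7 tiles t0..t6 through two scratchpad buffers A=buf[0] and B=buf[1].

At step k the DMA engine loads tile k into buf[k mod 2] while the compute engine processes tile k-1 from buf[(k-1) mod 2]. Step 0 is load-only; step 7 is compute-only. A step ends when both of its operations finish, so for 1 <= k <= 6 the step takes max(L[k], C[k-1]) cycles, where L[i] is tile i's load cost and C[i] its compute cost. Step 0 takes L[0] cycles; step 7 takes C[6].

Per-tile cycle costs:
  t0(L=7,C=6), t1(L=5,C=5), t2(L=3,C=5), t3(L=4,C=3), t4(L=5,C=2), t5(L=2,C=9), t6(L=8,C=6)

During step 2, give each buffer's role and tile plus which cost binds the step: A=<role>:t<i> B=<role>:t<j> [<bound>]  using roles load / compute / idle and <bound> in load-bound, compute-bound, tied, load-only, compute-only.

k=0 load=t0/7c comp=- wait=7 total=7
k=1 load=t1/5c comp=t0/6c wait=6 total=13
k=2 load=t2/3c comp=t1/5c wait=5 total=18
k=3 load=t3/4c comp=t2/5c wait=5 total=23
k=4 load=t4/5c comp=t3/3c wait=5 total=28
k=5 load=t5/2c comp=t4/2c wait=2 total=30
k=6 load=t6/8c comp=t5/9c wait=9 total=39
k=7 load=- comp=t6/6c wait=6 total=45

step 2: A=load:t2 B=compute:t1 [compute-bound]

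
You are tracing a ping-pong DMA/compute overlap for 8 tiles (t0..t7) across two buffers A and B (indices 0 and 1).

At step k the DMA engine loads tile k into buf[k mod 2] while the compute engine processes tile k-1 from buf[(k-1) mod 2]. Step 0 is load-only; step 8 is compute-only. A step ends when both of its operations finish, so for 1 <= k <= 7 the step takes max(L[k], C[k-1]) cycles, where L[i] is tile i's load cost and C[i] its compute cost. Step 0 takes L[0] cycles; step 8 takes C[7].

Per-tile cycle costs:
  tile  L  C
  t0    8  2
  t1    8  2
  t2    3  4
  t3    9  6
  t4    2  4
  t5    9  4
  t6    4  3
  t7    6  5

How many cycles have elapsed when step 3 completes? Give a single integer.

end_cycle[3] = 28

  0. 8=8c; end=8; A:t0 B:-
  1. max(8,2)=8c; end=16; A:t0 B:t1
  2. max(3,2)=3c; end=19; A:t2 B:t1
  3. max(9,4)=9c; end=28; A:t2 B:t3
  4. max(2,6)=6c; end=34; A:t4 B:t3
  5. max(9,4)=9c; end=43; A:t4 B:t5
  6. max(4,4)=4c; end=47; A:t6 B:t5
  7. max(6,3)=6c; end=53; A:t6 B:t7
  8. 5=5c; end=58; A:t6 B:t7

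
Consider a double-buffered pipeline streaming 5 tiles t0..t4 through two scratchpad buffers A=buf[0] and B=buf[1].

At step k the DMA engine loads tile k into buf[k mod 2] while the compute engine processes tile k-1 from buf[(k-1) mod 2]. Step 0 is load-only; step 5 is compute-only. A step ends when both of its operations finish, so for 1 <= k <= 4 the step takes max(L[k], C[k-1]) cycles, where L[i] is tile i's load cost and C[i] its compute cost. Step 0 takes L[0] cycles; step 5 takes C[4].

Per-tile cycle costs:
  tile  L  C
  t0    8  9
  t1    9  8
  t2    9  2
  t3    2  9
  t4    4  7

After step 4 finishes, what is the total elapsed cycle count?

  0. 8=8c; end=8; A:t0 B:-
  1. max(9,9)=9c; end=17; A:t0 B:t1
  2. max(9,8)=9c; end=26; A:t2 B:t1
  3. max(2,2)=2c; end=28; A:t2 B:t3
  4. max(4,9)=9c; end=37; A:t4 B:t3
  5. 7=7c; end=44; A:t4 B:t3

end_cycle[4] = 37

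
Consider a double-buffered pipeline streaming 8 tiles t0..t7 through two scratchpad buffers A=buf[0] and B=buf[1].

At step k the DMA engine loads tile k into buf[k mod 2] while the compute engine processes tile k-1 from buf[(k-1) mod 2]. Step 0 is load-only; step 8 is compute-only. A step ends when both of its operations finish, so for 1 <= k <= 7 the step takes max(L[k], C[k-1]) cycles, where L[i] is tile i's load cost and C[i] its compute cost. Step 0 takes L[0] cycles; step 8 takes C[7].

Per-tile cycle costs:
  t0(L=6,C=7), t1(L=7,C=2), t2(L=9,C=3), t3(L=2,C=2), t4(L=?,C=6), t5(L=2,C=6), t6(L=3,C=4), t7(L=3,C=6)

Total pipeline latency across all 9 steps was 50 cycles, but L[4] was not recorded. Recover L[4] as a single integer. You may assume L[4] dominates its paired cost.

step 0 → dur = L[0]=6 = 6
step 1 → dur = max(L[1]=7, C[0]=7) = 7
step 2 → dur = max(L[2]=9, C[1]=2) = 9
step 3 → dur = max(L[3]=2, C[2]=3) = 3
step 4 → dur = max(L[4]=?, C[3]=2) = L[4]  (unknown; binding)
step 5 → dur = max(L[5]=2, C[4]=6) = 6
step 6 → dur = max(L[6]=3, C[5]=6) = 6
step 7 → dur = max(L[7]=3, C[6]=4) = 4
step 8 → dur = C[7]=6 = 6
sum of known step durations = 47
dur[4] = total - known = 50 - 47 = 3
L[4] is the binding max in step 4, so L[4] = dur[4] = 3

L[4] = 3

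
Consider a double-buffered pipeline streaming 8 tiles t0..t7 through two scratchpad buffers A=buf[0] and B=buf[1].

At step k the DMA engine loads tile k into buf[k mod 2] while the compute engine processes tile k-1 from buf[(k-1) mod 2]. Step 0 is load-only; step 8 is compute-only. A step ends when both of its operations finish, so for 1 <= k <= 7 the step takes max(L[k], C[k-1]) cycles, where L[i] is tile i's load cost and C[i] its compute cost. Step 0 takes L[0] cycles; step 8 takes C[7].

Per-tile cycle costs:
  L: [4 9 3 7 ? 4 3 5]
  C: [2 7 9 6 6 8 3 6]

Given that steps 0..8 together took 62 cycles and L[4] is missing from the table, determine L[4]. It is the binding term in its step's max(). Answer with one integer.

step 0 | dur = L[0]=4 = 4
step 1 | dur = max(L[1]=9, C[0]=2) = 9
step 2 | dur = max(L[2]=3, C[1]=7) = 7
step 3 | dur = max(L[3]=7, C[2]=9) = 9
step 4 | dur = max(L[4]=?, C[3]=6) = L[4]  (unknown; binding)
step 5 | dur = max(L[5]=4, C[4]=6) = 6
step 6 | dur = max(L[6]=3, C[5]=8) = 8
step 7 | dur = max(L[7]=5, C[6]=3) = 5
step 8 | dur = C[7]=6 = 6
sum of known step durations = 54
dur[4] = total - known = 62 - 54 = 8
L[4] is the binding max in step 4, so L[4] = dur[4] = 8

L[4] = 8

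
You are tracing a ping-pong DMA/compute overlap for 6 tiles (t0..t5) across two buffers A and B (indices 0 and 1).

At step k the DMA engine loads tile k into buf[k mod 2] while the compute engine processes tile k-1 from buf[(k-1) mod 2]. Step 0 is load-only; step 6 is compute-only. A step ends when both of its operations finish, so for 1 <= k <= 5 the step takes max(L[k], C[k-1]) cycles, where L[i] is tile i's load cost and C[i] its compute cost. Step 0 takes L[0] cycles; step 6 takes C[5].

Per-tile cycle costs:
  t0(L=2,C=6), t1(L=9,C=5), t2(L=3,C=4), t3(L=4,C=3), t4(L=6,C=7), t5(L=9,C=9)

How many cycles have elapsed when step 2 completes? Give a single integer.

[0] DMA t0→A (2c) ∥ CU idle ⇒ 2c, clock 2
[1] DMA t1→B (9c) ∥ CU A:t0 (6c) ⇒ 9c, clock 11
[2] DMA t2→A (3c) ∥ CU B:t1 (5c) ⇒ 5c, clock 16
[3] DMA t3→B (4c) ∥ CU A:t2 (4c) ⇒ 4c, clock 20
[4] DMA t4→A (6c) ∥ CU B:t3 (3c) ⇒ 6c, clock 26
[5] DMA t5→B (9c) ∥ CU A:t4 (7c) ⇒ 9c, clock 35
[6] DMA idle ∥ CU B:t5 (9c) ⇒ 9c, clock 44

end_cycle[2] = 16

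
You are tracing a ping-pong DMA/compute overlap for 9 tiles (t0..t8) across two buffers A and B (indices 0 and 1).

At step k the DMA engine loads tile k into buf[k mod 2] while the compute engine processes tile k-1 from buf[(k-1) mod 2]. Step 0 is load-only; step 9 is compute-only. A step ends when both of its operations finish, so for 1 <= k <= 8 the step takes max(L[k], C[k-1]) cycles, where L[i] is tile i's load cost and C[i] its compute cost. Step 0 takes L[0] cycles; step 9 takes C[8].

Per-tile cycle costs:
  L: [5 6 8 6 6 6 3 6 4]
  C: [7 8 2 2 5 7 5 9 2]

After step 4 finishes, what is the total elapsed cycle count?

k=0 load=t0/5c comp=- wait=5 total=5
k=1 load=t1/6c comp=t0/7c wait=7 total=12
k=2 load=t2/8c comp=t1/8c wait=8 total=20
k=3 load=t3/6c comp=t2/2c wait=6 total=26
k=4 load=t4/6c comp=t3/2c wait=6 total=32
k=5 load=t5/6c comp=t4/5c wait=6 total=38
k=6 load=t6/3c comp=t5/7c wait=7 total=45
k=7 load=t7/6c comp=t6/5c wait=6 total=51
k=8 load=t8/4c comp=t7/9c wait=9 total=60
k=9 load=- comp=t8/2c wait=2 total=62

end_cycle[4] = 32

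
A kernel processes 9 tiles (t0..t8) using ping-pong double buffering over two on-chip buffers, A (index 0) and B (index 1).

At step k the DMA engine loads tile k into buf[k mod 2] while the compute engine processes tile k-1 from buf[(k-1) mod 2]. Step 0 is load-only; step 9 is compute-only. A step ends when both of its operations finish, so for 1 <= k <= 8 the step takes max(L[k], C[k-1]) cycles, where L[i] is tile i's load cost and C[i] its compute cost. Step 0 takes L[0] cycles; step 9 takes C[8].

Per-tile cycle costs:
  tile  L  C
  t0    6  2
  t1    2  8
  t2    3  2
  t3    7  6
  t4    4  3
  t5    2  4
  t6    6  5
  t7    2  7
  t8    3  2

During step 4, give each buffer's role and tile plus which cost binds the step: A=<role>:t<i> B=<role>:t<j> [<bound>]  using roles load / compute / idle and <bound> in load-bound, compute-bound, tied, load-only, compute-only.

k=0 load=t0/6c comp=- wait=6 total=6
k=1 load=t1/2c comp=t0/2c wait=2 total=8
k=2 load=t2/3c comp=t1/8c wait=8 total=16
k=3 load=t3/7c comp=t2/2c wait=7 total=23
k=4 load=t4/4c comp=t3/6c wait=6 total=29
k=5 load=t5/2c comp=t4/3c wait=3 total=32
k=6 load=t6/6c comp=t5/4c wait=6 total=38
k=7 load=t7/2c comp=t6/5c wait=5 total=43
k=8 load=t8/3c comp=t7/7c wait=7 total=50
k=9 load=- comp=t8/2c wait=2 total=52

step 4: A=load:t4 B=compute:t3 [compute-bound]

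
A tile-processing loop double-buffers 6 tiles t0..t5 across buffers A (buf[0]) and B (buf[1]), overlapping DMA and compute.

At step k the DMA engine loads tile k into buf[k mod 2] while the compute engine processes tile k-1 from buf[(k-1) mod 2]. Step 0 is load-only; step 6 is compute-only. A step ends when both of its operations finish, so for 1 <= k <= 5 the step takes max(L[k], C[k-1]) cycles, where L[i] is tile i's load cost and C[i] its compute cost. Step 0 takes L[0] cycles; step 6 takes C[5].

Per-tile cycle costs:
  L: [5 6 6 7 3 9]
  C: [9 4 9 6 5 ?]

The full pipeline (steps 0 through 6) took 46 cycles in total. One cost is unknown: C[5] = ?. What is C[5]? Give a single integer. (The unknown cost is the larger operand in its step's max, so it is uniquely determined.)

C[5] = 2

step 0 → dur = L[0]=5 = 5
step 1 → dur = max(L[1]=6, C[0]=9) = 9
step 2 → dur = max(L[2]=6, C[1]=4) = 6
step 3 → dur = max(L[3]=7, C[2]=9) = 9
step 4 → dur = max(L[4]=3, C[3]=6) = 6
step 5 → dur = max(L[5]=9, C[4]=5) = 9
step 6 → dur = C[5]=? = C[5]  (unknown; binding)
sum of known step durations = 44
dur[6] = total - known = 46 - 44 = 2
C[5] is the binding max in step 6, so C[5] = dur[6] = 2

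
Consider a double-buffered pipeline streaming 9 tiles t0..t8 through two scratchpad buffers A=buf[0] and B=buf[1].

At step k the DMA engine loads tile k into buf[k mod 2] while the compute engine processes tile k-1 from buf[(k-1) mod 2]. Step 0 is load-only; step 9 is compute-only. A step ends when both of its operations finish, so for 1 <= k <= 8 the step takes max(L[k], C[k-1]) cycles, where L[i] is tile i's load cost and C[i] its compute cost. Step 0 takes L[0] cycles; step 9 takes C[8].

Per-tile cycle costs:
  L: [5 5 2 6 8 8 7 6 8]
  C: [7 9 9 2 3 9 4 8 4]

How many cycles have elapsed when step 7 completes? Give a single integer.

end_cycle[7] = 61

[0] DMA t0→A (5c) ∥ CU idle ⇒ 5c, clock 5
[1] DMA t1→B (5c) ∥ CU A:t0 (7c) ⇒ 7c, clock 12
[2] DMA t2→A (2c) ∥ CU B:t1 (9c) ⇒ 9c, clock 21
[3] DMA t3→B (6c) ∥ CU A:t2 (9c) ⇒ 9c, clock 30
[4] DMA t4→A (8c) ∥ CU B:t3 (2c) ⇒ 8c, clock 38
[5] DMA t5→B (8c) ∥ CU A:t4 (3c) ⇒ 8c, clock 46
[6] DMA t6→A (7c) ∥ CU B:t5 (9c) ⇒ 9c, clock 55
[7] DMA t7→B (6c) ∥ CU A:t6 (4c) ⇒ 6c, clock 61
[8] DMA t8→A (8c) ∥ CU B:t7 (8c) ⇒ 8c, clock 69
[9] DMA idle ∥ CU A:t8 (4c) ⇒ 4c, clock 73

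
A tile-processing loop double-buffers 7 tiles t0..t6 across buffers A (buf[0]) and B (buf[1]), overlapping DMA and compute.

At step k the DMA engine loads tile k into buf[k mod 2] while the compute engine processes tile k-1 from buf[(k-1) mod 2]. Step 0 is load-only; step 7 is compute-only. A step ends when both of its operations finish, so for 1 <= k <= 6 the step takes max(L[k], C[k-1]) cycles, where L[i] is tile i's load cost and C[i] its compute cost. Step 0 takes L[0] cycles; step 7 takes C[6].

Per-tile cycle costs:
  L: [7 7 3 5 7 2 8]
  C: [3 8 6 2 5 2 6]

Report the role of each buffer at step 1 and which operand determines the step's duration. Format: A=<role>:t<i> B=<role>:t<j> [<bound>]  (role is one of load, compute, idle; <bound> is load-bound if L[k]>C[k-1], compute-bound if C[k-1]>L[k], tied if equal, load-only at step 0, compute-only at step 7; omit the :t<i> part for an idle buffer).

k=0 load=t0/7c comp=- wait=7 total=7
k=1 load=t1/7c comp=t0/3c wait=7 total=14
k=2 load=t2/3c comp=t1/8c wait=8 total=22
k=3 load=t3/5c comp=t2/6c wait=6 total=28
k=4 load=t4/7c comp=t3/2c wait=7 total=35
k=5 load=t5/2c comp=t4/5c wait=5 total=40
k=6 load=t6/8c comp=t5/2c wait=8 total=48
k=7 load=- comp=t6/6c wait=6 total=54

step 1: A=compute:t0 B=load:t1 [load-bound]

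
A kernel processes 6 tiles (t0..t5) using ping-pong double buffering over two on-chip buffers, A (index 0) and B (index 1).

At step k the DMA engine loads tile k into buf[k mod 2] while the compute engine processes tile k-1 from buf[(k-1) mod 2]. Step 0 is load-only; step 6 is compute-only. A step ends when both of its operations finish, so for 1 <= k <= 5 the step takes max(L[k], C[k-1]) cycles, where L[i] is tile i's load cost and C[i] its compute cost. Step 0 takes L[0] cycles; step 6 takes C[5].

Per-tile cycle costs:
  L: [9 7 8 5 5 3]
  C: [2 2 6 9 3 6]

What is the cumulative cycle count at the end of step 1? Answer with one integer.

end_cycle[1] = 16

k=0 load=t0/9c comp=- wait=9 total=9
k=1 load=t1/7c comp=t0/2c wait=7 total=16
k=2 load=t2/8c comp=t1/2c wait=8 total=24
k=3 load=t3/5c comp=t2/6c wait=6 total=30
k=4 load=t4/5c comp=t3/9c wait=9 total=39
k=5 load=t5/3c comp=t4/3c wait=3 total=42
k=6 load=- comp=t5/6c wait=6 total=48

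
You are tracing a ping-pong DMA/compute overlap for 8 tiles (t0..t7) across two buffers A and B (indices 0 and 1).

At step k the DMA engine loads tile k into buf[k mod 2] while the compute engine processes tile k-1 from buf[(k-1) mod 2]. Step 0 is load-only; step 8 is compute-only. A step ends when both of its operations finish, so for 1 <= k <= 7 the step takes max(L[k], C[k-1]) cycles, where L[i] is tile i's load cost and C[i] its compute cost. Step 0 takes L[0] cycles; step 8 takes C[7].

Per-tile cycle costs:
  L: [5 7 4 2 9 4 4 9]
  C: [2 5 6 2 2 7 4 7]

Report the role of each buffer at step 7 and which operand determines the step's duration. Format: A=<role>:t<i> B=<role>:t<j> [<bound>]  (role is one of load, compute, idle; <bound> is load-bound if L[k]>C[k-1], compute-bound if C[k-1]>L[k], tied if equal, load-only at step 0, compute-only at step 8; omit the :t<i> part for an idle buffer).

step 7: A=compute:t6 B=load:t7 [load-bound]

  0. 5=5c; end=5; A:t0 B:-
  1. max(7,2)=7c; end=12; A:t0 B:t1
  2. max(4,5)=5c; end=17; A:t2 B:t1
  3. max(2,6)=6c; end=23; A:t2 B:t3
  4. max(9,2)=9c; end=32; A:t4 B:t3
  5. max(4,2)=4c; end=36; A:t4 B:t5
  6. max(4,7)=7c; end=43; A:t6 B:t5
  7. max(9,4)=9c; end=52; A:t6 B:t7
  8. 7=7c; end=59; A:t6 B:t7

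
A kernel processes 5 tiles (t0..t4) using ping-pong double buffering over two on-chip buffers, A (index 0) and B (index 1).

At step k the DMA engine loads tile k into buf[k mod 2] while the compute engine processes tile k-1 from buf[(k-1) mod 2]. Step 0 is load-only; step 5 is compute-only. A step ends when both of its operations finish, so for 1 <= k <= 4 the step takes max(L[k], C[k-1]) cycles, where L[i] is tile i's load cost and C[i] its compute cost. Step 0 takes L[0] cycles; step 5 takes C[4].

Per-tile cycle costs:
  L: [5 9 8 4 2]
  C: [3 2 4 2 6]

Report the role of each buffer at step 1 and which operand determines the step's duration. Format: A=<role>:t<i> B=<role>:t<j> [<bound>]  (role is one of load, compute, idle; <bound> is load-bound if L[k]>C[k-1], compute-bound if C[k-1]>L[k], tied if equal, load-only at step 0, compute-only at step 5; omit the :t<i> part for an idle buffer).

k=0 load=t0/5c comp=- wait=5 total=5
k=1 load=t1/9c comp=t0/3c wait=9 total=14
k=2 load=t2/8c comp=t1/2c wait=8 total=22
k=3 load=t3/4c comp=t2/4c wait=4 total=26
k=4 load=t4/2c comp=t3/2c wait=2 total=28
k=5 load=- comp=t4/6c wait=6 total=34

step 1: A=compute:t0 B=load:t1 [load-bound]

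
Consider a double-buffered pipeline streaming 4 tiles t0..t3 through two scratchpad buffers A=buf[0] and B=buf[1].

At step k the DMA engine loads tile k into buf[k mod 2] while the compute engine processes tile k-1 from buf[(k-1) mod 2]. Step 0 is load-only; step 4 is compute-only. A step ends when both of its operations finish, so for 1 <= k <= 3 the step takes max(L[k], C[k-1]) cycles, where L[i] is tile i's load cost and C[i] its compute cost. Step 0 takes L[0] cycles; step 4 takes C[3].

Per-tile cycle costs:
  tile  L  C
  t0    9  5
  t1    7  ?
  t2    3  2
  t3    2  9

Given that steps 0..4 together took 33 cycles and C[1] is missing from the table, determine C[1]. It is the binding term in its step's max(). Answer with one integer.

C[1] = 6

step 0 | dur = L[0]=9 = 9
step 1 | dur = max(L[1]=7, C[0]=5) = 7
step 2 | dur = max(L[2]=3, C[1]=?) = C[1]  (unknown; binding)
step 3 | dur = max(L[3]=2, C[2]=2) = 2
step 4 | dur = C[3]=9 = 9
sum of known step durations = 27
dur[2] = total - known = 33 - 27 = 6
C[1] is the binding max in step 2, so C[1] = dur[2] = 6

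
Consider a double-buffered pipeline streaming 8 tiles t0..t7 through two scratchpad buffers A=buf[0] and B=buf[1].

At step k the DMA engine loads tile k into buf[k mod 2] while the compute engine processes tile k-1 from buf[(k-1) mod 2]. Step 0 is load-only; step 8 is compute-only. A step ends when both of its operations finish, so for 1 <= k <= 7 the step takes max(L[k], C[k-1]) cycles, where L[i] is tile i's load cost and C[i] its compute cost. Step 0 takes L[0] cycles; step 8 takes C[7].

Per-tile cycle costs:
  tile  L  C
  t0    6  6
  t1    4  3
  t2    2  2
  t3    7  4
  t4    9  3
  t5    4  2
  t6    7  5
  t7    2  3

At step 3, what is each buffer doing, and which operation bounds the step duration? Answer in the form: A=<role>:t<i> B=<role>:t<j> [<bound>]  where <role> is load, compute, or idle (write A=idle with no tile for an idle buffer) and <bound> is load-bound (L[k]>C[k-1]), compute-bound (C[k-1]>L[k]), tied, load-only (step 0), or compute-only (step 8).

  0. 6=6c; end=6; A:t0 B:-
  1. max(4,6)=6c; end=12; A:t0 B:t1
  2. max(2,3)=3c; end=15; A:t2 B:t1
  3. max(7,2)=7c; end=22; A:t2 B:t3
  4. max(9,4)=9c; end=31; A:t4 B:t3
  5. max(4,3)=4c; end=35; A:t4 B:t5
  6. max(7,2)=7c; end=42; A:t6 B:t5
  7. max(2,5)=5c; end=47; A:t6 B:t7
  8. 3=3c; end=50; A:t6 B:t7

step 3: A=compute:t2 B=load:t3 [load-bound]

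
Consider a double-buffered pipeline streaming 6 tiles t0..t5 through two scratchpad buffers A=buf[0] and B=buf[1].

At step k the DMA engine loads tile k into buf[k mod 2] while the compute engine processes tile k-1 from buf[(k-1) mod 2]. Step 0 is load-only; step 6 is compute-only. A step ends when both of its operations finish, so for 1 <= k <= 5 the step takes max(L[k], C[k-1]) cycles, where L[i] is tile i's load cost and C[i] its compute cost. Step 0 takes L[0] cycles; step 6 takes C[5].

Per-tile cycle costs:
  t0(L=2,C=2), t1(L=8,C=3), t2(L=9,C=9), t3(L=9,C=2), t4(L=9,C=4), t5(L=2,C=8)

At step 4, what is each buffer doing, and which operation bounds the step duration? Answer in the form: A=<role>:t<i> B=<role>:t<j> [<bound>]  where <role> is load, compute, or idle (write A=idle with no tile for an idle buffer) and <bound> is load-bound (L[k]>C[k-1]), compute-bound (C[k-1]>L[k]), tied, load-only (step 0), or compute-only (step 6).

step 4: A=load:t4 B=compute:t3 [load-bound]

step 0: L[0]=2 → dur=2, Σ=2 | A=load:t0 B=idle [load-only]
step 1: L[1]=8 C[0]=2 → dur=8, Σ=10 | A=compute:t0 B=load:t1 [load-bound]
step 2: L[2]=9 C[1]=3 → dur=9, Σ=19 | A=load:t2 B=compute:t1 [load-bound]
step 3: L[3]=9 C[2]=9 → dur=9, Σ=28 | A=compute:t2 B=load:t3 [tied]
step 4: L[4]=9 C[3]=2 → dur=9, Σ=37 | A=load:t4 B=compute:t3 [load-bound]
step 5: L[5]=2 C[4]=4 → dur=4, Σ=41 | A=compute:t4 B=load:t5 [compute-bound]
step 6: C[5]=8 → dur=8, Σ=49 | A=idle B=compute:t5 [compute-only]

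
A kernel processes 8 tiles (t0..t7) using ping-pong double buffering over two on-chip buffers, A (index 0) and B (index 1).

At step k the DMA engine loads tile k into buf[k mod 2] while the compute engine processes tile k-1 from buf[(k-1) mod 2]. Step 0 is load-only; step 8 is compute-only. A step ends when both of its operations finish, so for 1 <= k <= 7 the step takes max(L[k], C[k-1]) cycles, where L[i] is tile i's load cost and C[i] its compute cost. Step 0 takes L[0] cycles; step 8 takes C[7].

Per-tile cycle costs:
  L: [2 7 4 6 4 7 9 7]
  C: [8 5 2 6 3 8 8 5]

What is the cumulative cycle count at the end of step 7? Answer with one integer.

end_cycle[7] = 51

  0. 2=2c; end=2; A:t0 B:-
  1. max(7,8)=8c; end=10; A:t0 B:t1
  2. max(4,5)=5c; end=15; A:t2 B:t1
  3. max(6,2)=6c; end=21; A:t2 B:t3
  4. max(4,6)=6c; end=27; A:t4 B:t3
  5. max(7,3)=7c; end=34; A:t4 B:t5
  6. max(9,8)=9c; end=43; A:t6 B:t5
  7. max(7,8)=8c; end=51; A:t6 B:t7
  8. 5=5c; end=56; A:t6 B:t7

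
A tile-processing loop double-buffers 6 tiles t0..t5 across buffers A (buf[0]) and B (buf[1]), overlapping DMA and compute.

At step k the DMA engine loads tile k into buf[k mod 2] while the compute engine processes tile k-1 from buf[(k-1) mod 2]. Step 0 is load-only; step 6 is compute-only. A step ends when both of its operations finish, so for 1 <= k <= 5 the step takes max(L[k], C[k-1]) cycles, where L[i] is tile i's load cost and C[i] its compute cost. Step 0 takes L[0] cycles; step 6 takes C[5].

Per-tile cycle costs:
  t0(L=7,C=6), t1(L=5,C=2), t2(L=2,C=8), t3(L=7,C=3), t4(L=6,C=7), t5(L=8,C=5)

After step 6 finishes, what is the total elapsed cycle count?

k=0 load=t0/7c comp=- wait=7 total=7
k=1 load=t1/5c comp=t0/6c wait=6 total=13
k=2 load=t2/2c comp=t1/2c wait=2 total=15
k=3 load=t3/7c comp=t2/8c wait=8 total=23
k=4 load=t4/6c comp=t3/3c wait=6 total=29
k=5 load=t5/8c comp=t4/7c wait=8 total=37
k=6 load=- comp=t5/5c wait=5 total=42

end_cycle[6] = 42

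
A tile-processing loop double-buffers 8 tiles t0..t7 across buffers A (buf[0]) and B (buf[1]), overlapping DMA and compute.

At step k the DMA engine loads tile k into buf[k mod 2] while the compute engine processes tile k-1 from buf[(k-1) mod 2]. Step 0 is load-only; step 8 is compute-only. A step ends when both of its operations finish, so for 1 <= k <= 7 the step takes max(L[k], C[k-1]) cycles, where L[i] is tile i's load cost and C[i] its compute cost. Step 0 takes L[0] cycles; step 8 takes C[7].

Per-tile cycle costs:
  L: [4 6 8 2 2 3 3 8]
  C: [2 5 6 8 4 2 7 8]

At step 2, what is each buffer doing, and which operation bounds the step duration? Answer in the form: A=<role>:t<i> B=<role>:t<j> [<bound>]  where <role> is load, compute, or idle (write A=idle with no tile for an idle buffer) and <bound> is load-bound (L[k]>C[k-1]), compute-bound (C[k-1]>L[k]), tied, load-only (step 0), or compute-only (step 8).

k=0 load=t0/4c comp=- wait=4 total=4
k=1 load=t1/6c comp=t0/2c wait=6 total=10
k=2 load=t2/8c comp=t1/5c wait=8 total=18
k=3 load=t3/2c comp=t2/6c wait=6 total=24
k=4 load=t4/2c comp=t3/8c wait=8 total=32
k=5 load=t5/3c comp=t4/4c wait=4 total=36
k=6 load=t6/3c comp=t5/2c wait=3 total=39
k=7 load=t7/8c comp=t6/7c wait=8 total=47
k=8 load=- comp=t7/8c wait=8 total=55

step 2: A=load:t2 B=compute:t1 [load-bound]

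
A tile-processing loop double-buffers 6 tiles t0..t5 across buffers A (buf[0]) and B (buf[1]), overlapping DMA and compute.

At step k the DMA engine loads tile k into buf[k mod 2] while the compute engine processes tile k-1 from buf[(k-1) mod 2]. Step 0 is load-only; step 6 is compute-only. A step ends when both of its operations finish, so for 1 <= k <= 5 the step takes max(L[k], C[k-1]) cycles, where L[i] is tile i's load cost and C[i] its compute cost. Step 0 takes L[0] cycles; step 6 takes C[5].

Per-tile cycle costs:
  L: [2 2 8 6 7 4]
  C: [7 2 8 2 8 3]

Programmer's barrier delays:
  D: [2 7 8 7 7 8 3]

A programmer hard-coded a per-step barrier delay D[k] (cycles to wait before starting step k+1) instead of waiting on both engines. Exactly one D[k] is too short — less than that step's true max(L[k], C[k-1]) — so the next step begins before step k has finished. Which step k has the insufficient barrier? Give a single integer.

hazard at step 3

k=0 barrier L[0]=2→2c, D[0]=2 ok
k=1 barrier max(L[1]=2,C[0]=7)→7c, D[1]=7 ok
k=2 barrier max(L[2]=8,C[1]=2)→8c, D[2]=8 ok
k=3 barrier max(L[3]=6,C[2]=8)→8c, D[3]=7 SHORT
k=4 barrier max(L[4]=7,C[3]=2)→7c, D[4]=7 ok
k=5 barrier max(L[5]=4,C[4]=8)→8c, D[5]=8 ok
k=6 barrier C[5]=3→3c, D[6]=3 ok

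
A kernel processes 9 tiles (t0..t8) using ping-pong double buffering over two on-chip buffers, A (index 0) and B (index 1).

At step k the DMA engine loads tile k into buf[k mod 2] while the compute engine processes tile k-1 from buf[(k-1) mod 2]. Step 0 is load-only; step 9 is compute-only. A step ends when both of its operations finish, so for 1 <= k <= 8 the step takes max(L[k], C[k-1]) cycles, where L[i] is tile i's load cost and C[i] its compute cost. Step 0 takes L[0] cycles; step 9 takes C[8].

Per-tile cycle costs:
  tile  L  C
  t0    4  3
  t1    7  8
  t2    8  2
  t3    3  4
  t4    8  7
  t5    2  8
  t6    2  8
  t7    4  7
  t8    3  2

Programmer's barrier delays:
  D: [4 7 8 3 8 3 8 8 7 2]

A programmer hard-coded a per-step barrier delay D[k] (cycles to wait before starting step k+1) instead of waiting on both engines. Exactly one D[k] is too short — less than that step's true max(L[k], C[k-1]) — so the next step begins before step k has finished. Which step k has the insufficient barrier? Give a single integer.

hazard at step 5

step 0: need L[0]=4 = 4; D[0]=4 ok
step 1: need max(L[1]=7,C[0]=3) = 7; D[1]=7 ok
step 2: need max(L[2]=8,C[1]=8) = 8; D[2]=8 ok
step 3: need max(L[3]=3,C[2]=2) = 3; D[3]=3 ok
step 4: need max(L[4]=8,C[3]=4) = 8; D[4]=8 ok
step 5: need max(L[5]=2,C[4]=7) = 7; D[5]=3 SHORT
step 6: need max(L[6]=2,C[5]=8) = 8; D[6]=8 ok
step 7: need max(L[7]=4,C[6]=8) = 8; D[7]=8 ok
step 8: need max(L[8]=3,C[7]=7) = 7; D[8]=7 ok
step 9: need C[8]=2 = 2; D[9]=2 ok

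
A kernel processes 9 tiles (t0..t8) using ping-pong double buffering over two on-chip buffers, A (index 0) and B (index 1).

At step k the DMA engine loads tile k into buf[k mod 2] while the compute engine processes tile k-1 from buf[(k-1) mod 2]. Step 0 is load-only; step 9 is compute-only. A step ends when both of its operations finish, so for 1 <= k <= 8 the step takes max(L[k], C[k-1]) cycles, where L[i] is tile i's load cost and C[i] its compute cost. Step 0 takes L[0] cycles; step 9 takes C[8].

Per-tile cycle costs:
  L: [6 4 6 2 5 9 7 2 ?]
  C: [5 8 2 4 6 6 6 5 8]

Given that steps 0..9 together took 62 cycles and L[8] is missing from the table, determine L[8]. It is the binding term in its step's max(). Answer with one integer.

step 0 → dur = L[0]=6 = 6
step 1 → dur = max(L[1]=4, C[0]=5) = 5
step 2 → dur = max(L[2]=6, C[1]=8) = 8
step 3 → dur = max(L[3]=2, C[2]=2) = 2
step 4 → dur = max(L[4]=5, C[3]=4) = 5
step 5 → dur = max(L[5]=9, C[4]=6) = 9
step 6 → dur = max(L[6]=7, C[5]=6) = 7
step 7 → dur = max(L[7]=2, C[6]=6) = 6
step 8 → dur = max(L[8]=?, C[7]=5) = L[8]  (unknown; binding)
step 9 → dur = C[8]=8 = 8
sum of known step durations = 56
dur[8] = total - known = 62 - 56 = 6
L[8] is the binding max in step 8, so L[8] = dur[8] = 6

L[8] = 6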